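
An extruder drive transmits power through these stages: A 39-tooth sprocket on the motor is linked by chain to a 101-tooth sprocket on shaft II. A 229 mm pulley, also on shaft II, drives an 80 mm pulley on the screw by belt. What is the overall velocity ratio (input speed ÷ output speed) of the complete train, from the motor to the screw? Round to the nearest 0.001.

0.905

Each stage contributes driven/driver: chain 101/39 = 2.5897, belt 80/229 = 0.34934.
Overall: 2.5897 × 0.34934 = 0.90471.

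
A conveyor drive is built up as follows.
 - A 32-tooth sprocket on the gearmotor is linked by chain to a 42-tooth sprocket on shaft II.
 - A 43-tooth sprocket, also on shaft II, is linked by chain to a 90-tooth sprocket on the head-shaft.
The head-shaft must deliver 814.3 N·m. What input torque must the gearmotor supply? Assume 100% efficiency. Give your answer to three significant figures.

Overall ratio R = 1.3125 × 2.093 = 2.7471.
Input torque = output torque / R = 814.3 / 2.7471 = 296.42 N·m.

296 N·m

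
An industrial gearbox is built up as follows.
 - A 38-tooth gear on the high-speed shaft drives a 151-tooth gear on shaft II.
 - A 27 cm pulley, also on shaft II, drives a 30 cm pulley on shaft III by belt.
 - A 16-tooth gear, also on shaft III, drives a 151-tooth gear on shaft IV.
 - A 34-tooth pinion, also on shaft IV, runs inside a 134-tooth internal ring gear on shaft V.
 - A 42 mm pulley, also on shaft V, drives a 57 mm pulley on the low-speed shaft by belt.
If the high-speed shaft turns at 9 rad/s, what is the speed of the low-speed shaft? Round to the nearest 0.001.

0.040 rad/s

Gear mesh: ratio = 151/38 = 3.9737, so shaft II turns at 9 / 3.9737 = 2.2649 rad/s.
Belt: ratio = 30/27 = 1.1111, so shaft III turns at 2.2649 / 1.1111 = 2.0384 rad/s.
Gear mesh: ratio = 151/16 = 9.4375, so shaft IV turns at 2.0384 / 9.4375 = 0.21599 rad/s.
Internal gear: ratio = 134/34 = 3.9412, so shaft V turns at 0.21599 / 3.9412 = 0.054804 rad/s.
Belt: ratio = 57/42 = 1.3571, so the low-speed shaft turns at 0.054804 / 1.3571 = 0.040382 rad/s.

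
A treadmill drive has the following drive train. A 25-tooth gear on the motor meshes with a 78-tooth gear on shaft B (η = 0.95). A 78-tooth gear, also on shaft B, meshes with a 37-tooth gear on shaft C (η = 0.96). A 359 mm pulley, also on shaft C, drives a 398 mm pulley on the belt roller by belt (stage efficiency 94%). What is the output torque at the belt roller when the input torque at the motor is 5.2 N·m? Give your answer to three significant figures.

Gear mesh: ratio = 78/25 = 3.12; torque at shaft B = 5.2 × 3.12 × 0.95 = 15.413 N·m.
Gear mesh: ratio = 37/78 = 0.47436; torque at shaft C = 15.413 × 0.47436 × 0.96 = 7.0188 N·m.
Belt: ratio = 398/359 = 1.1086; torque at the belt roller = 7.0188 × 1.1086 × 0.94 = 7.3144 N·m.

7.31 N·m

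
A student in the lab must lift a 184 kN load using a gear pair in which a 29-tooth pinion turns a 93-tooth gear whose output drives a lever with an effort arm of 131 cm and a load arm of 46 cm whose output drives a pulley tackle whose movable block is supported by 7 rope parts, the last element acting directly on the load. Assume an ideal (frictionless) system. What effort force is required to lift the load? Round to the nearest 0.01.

2.88 kN

Gear pair MA = 93/29 = 3.2069.
Lever MA = effort arm / load arm = 131/46 = 2.8478.
Block-and-tackle MA = number of supporting rope parts = 7.
Combined ideal MA = 3.2069 × 2.8478 × 7 = 63.929.
Effort = load / MA = 184 / 63.929 = 2.8782 kN.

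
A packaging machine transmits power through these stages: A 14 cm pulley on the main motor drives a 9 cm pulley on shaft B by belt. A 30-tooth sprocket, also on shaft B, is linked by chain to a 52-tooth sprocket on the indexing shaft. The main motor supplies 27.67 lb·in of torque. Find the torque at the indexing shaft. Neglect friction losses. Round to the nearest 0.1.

belt 9/14 = 0.64286 → τ = 27.67·0.64286 = 17.788 lb·in
chain 52/30 = 1.7333 → τ = 17.788·1.7333 = 30.832 lb·in

30.8 lb·in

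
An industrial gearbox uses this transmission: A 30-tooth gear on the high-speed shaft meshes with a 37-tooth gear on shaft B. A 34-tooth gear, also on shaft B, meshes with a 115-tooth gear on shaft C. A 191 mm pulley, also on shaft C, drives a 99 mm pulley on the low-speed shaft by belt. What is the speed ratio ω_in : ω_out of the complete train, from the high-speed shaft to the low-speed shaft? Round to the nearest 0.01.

Each stage contributes driven/driver: gear mesh 37/30 = 1.2333, gear mesh 115/34 = 3.3824, belt 99/191 = 0.51832.
Overall: 1.2333 × 3.3824 × 0.51832 = 2.1622.

2.16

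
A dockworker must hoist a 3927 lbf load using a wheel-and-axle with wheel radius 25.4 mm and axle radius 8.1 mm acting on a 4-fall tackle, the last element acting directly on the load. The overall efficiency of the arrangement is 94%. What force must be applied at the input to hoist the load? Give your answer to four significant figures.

333.1 lbf

Wheel-and-axle MA = R/r = 25.4/8.1 = 3.1358.
Block-and-tackle MA = number of supporting rope parts = 4.
Combined ideal MA = 3.1358 × 4 = 12.543.
Actual MA = 12.543 × 0.94 = 11.791.
Effort = load / actual MA = 3927 / 11.791 = 333.06 lbf.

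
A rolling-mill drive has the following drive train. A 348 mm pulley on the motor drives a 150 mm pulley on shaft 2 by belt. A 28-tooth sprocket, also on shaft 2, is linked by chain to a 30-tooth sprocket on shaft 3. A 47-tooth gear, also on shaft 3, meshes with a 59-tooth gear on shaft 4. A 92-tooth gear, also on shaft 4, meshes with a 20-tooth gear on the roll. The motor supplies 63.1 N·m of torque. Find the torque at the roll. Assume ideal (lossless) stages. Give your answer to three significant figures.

7.95 N·m

Belt: ratio = 150/348 = 0.43103; torque at shaft 2 = 63.1 × 0.43103 = 27.198 N·m.
Chain: ratio = 30/28 = 1.0714; torque at shaft 3 = 27.198 × 1.0714 = 29.141 N·m.
Gear mesh: ratio = 59/47 = 1.2553; torque at shaft 4 = 29.141 × 1.2553 = 36.581 N·m.
Gear mesh: ratio = 20/92 = 0.21739; torque at the roll = 36.581 × 0.21739 = 7.9524 N·m.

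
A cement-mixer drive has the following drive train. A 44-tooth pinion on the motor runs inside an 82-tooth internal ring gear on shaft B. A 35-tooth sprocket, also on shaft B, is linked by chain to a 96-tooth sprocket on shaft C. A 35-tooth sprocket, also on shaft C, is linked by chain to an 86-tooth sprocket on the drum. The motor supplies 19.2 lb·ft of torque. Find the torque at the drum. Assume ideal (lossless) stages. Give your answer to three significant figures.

241 lb·ft

internal gear 82/44 = 1.8636 → τ = 19.2·1.8636 = 35.782 lb·ft
chain 96/35 = 2.7429 → τ = 35.782·2.7429 = 98.144 lb·ft
chain 86/35 = 2.4571 → τ = 98.144·2.4571 = 241.15 lb·ft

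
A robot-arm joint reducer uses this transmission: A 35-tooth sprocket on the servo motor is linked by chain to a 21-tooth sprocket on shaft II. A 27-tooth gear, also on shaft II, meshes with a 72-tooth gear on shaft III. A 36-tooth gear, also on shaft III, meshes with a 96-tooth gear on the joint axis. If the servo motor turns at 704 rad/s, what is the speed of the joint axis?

165 rad/s

Chain: ratio = 21/35 = 0.6, so shaft II turns at 704 / 0.6 = 1173.3 rad/s.
Gear mesh: ratio = 72/27 = 2.6667, so shaft III turns at 1173.3 / 2.6667 = 440 rad/s.
Gear mesh: ratio = 96/36 = 2.6667, so the joint axis turns at 440 / 2.6667 = 165 rad/s.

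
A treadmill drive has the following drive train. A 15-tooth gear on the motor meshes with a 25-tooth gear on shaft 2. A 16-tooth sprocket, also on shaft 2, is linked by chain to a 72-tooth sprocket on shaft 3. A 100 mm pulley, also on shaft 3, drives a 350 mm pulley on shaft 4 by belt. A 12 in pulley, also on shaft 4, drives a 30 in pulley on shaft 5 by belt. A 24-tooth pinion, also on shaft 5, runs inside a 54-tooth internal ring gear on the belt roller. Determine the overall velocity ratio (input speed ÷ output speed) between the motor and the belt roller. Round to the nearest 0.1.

Each stage contributes driven/driver: gear mesh 25/15 = 1.6667, chain 72/16 = 4.5, belt 350/100 = 3.5, belt 30/12 = 2.5, internal gear 54/24 = 2.25.
Overall: 1.6667 × 4.5 × 3.5 × 2.5 × 2.25 = 147.66.

147.7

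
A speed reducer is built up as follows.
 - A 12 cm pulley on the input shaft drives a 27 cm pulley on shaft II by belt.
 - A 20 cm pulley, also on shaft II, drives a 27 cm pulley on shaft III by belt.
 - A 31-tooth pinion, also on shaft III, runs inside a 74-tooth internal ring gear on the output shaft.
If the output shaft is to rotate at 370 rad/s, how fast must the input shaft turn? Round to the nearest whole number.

Overall ratio R = 2.25 × 1.35 × 2.3871 = 7.2508.
Required input speed = output speed × R = 370 × 7.2508 = 2682.8 rad/s.

2683 rad/s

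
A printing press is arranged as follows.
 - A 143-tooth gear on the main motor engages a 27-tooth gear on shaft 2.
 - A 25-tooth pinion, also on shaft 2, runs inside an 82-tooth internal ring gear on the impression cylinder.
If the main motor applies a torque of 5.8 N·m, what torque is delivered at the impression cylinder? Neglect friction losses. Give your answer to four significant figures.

3.592 N·m

After the gear mesh (27/143): 5.8 × 0.18881 = 1.0951 N·m
After the internal gear (82/25): 1.0951 × 3.28 = 3.5919 N·m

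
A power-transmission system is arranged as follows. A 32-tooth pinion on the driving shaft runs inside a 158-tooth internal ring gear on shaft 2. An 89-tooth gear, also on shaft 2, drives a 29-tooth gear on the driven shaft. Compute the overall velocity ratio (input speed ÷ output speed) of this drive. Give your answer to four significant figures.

1.609

Each stage contributes driven/driver: internal gear 158/32 = 4.9375, gear mesh 29/89 = 0.32584.
Overall: 4.9375 × 0.32584 = 1.6088.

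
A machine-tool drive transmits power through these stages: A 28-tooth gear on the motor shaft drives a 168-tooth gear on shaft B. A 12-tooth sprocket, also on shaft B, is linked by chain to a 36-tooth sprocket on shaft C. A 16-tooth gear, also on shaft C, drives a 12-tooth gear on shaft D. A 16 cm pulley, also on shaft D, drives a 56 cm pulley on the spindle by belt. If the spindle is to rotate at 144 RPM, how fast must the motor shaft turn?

6804 RPM

Overall ratio R = 6 × 3 × 0.75 × 3.5 = 47.25.
Required input speed = output speed × R = 144 × 47.25 = 6804 RPM.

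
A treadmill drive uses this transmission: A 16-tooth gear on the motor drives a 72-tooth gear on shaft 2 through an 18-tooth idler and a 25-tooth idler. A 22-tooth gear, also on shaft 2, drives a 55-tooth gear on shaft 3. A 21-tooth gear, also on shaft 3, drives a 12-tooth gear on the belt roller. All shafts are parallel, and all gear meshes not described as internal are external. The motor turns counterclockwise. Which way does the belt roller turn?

the motor → shaft 2: driver → idler → idler → driven is 3 external meshes, 3 reversals → CW.
shaft 2 → shaft 3: external mesh, 1 reversal → CCW.
shaft 3 → the belt roller: external mesh, 1 reversal → CW.
5 reversals in total — an odd number — so the belt roller turns opposite to the motor.

clockwise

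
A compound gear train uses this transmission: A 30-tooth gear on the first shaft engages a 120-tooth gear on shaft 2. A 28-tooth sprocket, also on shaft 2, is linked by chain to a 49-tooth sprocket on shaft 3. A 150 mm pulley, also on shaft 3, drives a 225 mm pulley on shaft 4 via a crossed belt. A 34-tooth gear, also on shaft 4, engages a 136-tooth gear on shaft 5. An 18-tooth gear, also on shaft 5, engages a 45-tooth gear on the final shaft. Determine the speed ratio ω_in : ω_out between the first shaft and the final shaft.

Each stage contributes driven/driver: gear mesh 120/30 = 4, chain 49/28 = 1.75, belt 225/150 = 1.5, gear mesh 136/34 = 4, gear mesh 45/18 = 2.5.
Overall: 4 × 1.75 × 1.5 × 4 × 2.5 = 105.

105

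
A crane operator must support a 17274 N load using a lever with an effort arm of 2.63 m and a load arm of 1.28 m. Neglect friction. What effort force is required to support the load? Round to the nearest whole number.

8407 N

Lever MA = effort arm / load arm = 2.63/1.28 = 2.0547.
Effort = load / MA = 17274 / 2.0547 = 8407.1 N.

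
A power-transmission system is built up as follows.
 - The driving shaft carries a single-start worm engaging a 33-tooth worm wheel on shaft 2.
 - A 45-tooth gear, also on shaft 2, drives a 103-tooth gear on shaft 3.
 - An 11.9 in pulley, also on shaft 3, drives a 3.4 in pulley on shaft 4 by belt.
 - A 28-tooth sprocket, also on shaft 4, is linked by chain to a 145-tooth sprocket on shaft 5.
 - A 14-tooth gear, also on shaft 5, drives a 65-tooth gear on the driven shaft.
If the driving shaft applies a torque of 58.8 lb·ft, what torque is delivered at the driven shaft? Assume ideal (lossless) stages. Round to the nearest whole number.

30510 lb·ft

After the worm (33/1): 58.8 × 33 = 1940.4 lb·ft
After the gear mesh (103/45): 1940.4 × 2.2889 = 4441.4 lb·ft
After the belt (3.4/11.9): 4441.4 × 0.28571 = 1269 lb·ft
After the chain (145/28): 1269 × 5.1786 = 6571.4 lb·ft
After the gear mesh (65/14): 6571.4 × 4.6429 = 30510 lb·ft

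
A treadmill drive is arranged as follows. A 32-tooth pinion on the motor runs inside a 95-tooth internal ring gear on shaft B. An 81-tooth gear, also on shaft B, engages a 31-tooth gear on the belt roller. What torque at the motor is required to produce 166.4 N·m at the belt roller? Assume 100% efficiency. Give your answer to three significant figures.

Overall ratio R = 2.9688 × 0.38272 = 1.1362.
Input torque = output torque / R = 166.4 / 1.1362 = 146.45 N·m.

146 N·m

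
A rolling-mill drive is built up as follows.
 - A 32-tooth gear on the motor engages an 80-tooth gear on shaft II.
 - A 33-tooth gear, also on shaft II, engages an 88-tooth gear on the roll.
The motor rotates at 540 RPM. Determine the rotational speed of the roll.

the motor → shaft II (gear mesh, 80/32): 540 ÷ 2.5 = 216 RPM
shaft II → the roll (gear mesh, 88/33): 216 ÷ 2.6667 = 81 RPM

81 RPM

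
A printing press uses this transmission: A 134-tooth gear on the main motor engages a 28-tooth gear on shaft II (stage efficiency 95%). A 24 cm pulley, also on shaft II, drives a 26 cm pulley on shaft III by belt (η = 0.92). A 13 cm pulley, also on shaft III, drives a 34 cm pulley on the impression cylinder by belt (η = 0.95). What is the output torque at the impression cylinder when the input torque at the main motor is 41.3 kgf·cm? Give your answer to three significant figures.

20.3 kgf·cm

After the gear mesh (28/134): 41.3 × 0.20896 × 0.95 = 8.1984 kgf·cm
After the belt (26/24): 8.1984 × 1.0833 × 0.92 = 8.171 kgf·cm
After the belt (34/13): 8.171 × 2.6154 × 0.95 = 20.302 kgf·cm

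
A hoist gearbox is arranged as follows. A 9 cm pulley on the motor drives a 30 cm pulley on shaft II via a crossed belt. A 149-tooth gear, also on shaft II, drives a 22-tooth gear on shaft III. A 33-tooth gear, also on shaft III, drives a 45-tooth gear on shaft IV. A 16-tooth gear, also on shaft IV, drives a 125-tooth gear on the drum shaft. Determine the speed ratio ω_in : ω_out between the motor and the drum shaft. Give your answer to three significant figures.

5.24

Each stage contributes driven/driver: belt 30/9 = 3.3333, gear mesh 22/149 = 0.14765, gear mesh 45/33 = 1.3636, gear mesh 125/16 = 7.8125.
Overall: 3.3333 × 0.14765 × 1.3636 × 7.8125 = 5.2433.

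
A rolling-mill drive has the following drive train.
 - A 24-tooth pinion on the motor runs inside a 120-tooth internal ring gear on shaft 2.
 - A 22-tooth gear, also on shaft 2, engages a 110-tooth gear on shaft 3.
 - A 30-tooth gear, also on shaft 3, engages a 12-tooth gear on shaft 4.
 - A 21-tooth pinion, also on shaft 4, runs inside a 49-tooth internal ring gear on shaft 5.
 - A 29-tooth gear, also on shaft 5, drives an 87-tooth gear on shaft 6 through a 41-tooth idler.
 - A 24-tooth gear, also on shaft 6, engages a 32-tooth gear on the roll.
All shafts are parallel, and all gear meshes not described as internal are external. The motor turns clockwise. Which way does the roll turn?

the motor → shaft 2: internal mesh, same direction → CW.
shaft 2 → shaft 3: external mesh, 1 reversal → CCW.
shaft 3 → shaft 4: external mesh, 1 reversal → CW.
shaft 4 → shaft 5: internal mesh, same direction → CW.
shaft 5 → shaft 6: driver → idler → driven is 2 external meshes, 2 reversals → CW.
shaft 6 → the roll: external mesh, 1 reversal → CCW.
5 reversals in total — an odd number — so the roll turns opposite to the motor.

anticlockwise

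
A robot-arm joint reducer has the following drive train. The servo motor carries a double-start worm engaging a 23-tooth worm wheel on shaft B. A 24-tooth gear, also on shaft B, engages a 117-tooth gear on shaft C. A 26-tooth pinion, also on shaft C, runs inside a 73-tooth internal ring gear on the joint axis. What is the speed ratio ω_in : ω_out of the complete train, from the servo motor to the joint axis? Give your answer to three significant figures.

Each stage contributes driven/driver: worm 23/2 = 11.5, gear mesh 117/24 = 4.875, internal gear 73/26 = 2.8077.
Overall: 11.5 × 4.875 × 2.8077 = 157.41.

157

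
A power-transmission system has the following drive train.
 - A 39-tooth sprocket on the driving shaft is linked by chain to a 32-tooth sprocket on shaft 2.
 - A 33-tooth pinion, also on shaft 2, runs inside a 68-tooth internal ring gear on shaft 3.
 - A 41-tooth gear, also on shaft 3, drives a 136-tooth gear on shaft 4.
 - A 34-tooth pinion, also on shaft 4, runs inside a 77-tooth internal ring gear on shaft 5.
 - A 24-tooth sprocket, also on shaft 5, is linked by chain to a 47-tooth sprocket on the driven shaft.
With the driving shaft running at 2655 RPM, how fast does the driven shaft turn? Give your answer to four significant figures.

the driving shaft → shaft 2 (chain, 32/39): 2655 ÷ 0.82051 = 3235.8 RPM
shaft 2 → shaft 3 (internal gear, 68/33): 3235.8 ÷ 2.0606 = 1570.3 RPM
shaft 3 → shaft 4 (gear mesh, 136/41): 1570.3 ÷ 3.3171 = 473.4 RPM
shaft 4 → shaft 5 (internal gear, 77/34): 473.4 ÷ 2.2647 = 209.03 RPM
shaft 5 → the driven shaft (chain, 47/24): 209.03 ÷ 1.9583 = 106.74 RPM

106.7 RPM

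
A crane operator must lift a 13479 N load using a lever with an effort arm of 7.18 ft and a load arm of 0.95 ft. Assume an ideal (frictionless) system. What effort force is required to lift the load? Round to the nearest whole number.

Lever MA = effort arm / load arm = 7.18/0.95 = 7.5579.
Effort = load / MA = 13479 / 7.5579 = 1783.4 N.

1783 N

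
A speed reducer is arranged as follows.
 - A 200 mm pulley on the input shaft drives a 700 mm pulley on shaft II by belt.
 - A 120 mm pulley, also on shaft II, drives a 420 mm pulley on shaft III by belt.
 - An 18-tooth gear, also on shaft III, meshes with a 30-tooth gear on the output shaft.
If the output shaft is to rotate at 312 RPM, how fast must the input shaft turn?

6370 RPM

Overall ratio R = 3.5 × 3.5 × 1.6667 = 20.417.
Required input speed = output speed × R = 312 × 20.417 = 6370 RPM.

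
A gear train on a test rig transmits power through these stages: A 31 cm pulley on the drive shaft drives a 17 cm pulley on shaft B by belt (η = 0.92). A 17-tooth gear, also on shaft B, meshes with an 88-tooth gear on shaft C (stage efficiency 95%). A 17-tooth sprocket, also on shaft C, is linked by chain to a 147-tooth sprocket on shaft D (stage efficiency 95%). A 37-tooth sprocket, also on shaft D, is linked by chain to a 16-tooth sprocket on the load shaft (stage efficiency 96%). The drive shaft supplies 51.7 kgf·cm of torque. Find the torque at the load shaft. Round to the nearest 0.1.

After the belt (17/31): 51.7 × 0.54839 × 0.92 = 26.083 kgf·cm
After the gear mesh (88/17): 26.083 × 5.1765 × 0.95 = 128.27 kgf·cm
After the chain (147/17): 128.27 × 8.6471 × 0.95 = 1053.7 kgf·cm
After the chain (16/37): 1053.7 × 0.43243 × 0.96 = 437.43 kgf·cm

437.4 kgf·cm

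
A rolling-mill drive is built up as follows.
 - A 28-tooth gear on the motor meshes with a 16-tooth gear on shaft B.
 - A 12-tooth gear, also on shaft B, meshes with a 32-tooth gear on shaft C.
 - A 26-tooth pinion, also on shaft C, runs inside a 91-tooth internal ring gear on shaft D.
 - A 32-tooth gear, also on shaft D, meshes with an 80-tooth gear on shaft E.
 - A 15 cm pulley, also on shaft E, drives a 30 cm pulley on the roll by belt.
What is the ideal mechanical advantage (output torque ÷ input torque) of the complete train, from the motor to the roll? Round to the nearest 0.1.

Each stage contributes driven/driver: gear mesh 16/28 = 0.57143, gear mesh 32/12 = 2.6667, internal gear 91/26 = 3.5, gear mesh 80/32 = 2.5, belt 30/15 = 2.
Overall: 0.57143 × 2.6667 × 3.5 × 2.5 × 2 = 26.667.

26.7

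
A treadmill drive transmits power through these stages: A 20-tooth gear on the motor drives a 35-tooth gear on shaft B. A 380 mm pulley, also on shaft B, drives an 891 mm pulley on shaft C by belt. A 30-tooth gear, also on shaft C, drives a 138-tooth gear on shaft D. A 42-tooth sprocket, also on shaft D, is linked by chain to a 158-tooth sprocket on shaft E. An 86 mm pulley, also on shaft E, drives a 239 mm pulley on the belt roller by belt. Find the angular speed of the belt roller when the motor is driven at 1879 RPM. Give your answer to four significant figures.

9.522 RPM

Gear mesh: ratio = 35/20 = 1.75, so shaft B turns at 1879 / 1.75 = 1073.7 RPM.
Belt: ratio = 891/380 = 2.3447, so shaft C turns at 1073.7 / 2.3447 = 457.93 RPM.
Gear mesh: ratio = 138/30 = 4.6, so shaft D turns at 457.93 / 4.6 = 99.549 RPM.
Chain: ratio = 158/42 = 3.7619, so shaft E turns at 99.549 / 3.7619 = 26.462 RPM.
Belt: ratio = 239/86 = 2.7791, so the belt roller turns at 26.462 / 2.7791 = 9.522 RPM.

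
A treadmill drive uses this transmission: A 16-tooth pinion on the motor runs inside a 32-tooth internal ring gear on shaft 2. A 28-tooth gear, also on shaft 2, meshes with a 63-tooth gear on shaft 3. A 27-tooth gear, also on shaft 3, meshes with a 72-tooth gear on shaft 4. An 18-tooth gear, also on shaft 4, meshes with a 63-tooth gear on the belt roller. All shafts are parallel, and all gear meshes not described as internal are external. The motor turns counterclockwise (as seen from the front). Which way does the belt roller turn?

the motor → shaft 2: internal mesh, same direction → CCW.
shaft 2 → shaft 3: external mesh, 1 reversal → CW.
shaft 3 → shaft 4: external mesh, 1 reversal → CCW.
shaft 4 → the belt roller: external mesh, 1 reversal → CW.
3 reversals in total — an odd number — so the belt roller turns opposite to the motor.

clockwise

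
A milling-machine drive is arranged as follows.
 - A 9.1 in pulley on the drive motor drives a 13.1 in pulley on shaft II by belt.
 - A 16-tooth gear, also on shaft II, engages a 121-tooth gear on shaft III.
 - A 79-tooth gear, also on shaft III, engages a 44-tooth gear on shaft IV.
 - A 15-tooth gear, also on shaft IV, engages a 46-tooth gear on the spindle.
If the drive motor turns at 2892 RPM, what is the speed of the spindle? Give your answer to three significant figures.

156 RPM

Belt: ratio = 13.1/9.1 = 1.4396, so shaft II turns at 2892 / 1.4396 = 2008.9 RPM.
Gear mesh: ratio = 121/16 = 7.5625, so shaft III turns at 2008.9 / 7.5625 = 265.65 RPM.
Gear mesh: ratio = 44/79 = 0.55696, so shaft IV turns at 265.65 / 0.55696 = 476.96 RPM.
Gear mesh: ratio = 46/15 = 3.0667, so the spindle turns at 476.96 / 3.0667 = 155.53 RPM.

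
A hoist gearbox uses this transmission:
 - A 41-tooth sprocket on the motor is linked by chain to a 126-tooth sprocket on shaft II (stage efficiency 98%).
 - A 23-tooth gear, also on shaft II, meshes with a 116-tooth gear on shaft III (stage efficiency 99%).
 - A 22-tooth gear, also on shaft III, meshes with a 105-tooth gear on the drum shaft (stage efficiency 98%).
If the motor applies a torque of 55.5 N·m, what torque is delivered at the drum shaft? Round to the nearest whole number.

3904 N·m

After the chain (126/41): 55.5 × 3.0732 × 0.98 = 167.15 N·m
After the gear mesh (116/23): 167.15 × 5.0435 × 0.99 = 834.59 N·m
After the gear mesh (105/22): 834.59 × 4.7727 × 0.98 = 3903.6 N·m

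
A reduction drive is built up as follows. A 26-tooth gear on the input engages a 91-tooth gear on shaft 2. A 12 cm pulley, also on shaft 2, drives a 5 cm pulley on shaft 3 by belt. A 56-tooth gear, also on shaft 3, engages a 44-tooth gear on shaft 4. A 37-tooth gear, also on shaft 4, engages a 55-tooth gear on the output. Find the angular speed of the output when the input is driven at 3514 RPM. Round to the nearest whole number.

2063 RPM

Gear mesh: ratio = 91/26 = 3.5, so shaft 2 turns at 3514 / 3.5 = 1004 RPM.
Belt: ratio = 5/12 = 0.41667, so shaft 3 turns at 1004 / 0.41667 = 2409.6 RPM.
Gear mesh: ratio = 44/56 = 0.78571, so shaft 4 turns at 2409.6 / 0.78571 = 3066.8 RPM.
Gear mesh: ratio = 55/37 = 1.4865, so the output turns at 3066.8 / 1.4865 = 2063.1 RPM.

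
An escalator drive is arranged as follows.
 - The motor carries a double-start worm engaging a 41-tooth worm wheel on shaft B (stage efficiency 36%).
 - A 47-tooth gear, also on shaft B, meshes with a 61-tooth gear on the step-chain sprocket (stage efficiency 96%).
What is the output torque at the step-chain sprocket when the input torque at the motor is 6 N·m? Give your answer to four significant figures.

55.17 N·m

Worm: ratio = 41/2 = 20.5; torque at shaft B = 6 × 20.5 × 0.36 = 44.28 N·m.
Gear mesh: ratio = 61/47 = 1.2979; torque at the step-chain sprocket = 44.28 × 1.2979 × 0.96 = 55.171 N·m.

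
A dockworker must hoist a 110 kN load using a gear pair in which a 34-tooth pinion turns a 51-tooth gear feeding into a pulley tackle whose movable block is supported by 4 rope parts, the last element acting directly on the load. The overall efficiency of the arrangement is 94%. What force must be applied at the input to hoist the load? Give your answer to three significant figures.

19.5 kN

Gear pair MA = 51/34 = 1.5.
Block-and-tackle MA = number of supporting rope parts = 4.
Combined ideal MA = 1.5 × 4 = 6.
Actual MA = 6 × 0.94 = 5.64.
Effort = load / actual MA = 110 / 5.64 = 19.504 kN.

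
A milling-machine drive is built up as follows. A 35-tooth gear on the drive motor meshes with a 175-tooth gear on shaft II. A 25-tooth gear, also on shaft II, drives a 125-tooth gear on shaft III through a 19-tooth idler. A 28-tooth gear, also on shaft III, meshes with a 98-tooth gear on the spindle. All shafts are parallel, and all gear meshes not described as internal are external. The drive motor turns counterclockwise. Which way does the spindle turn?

the drive motor → shaft II: external mesh, 1 reversal → CW.
shaft II → shaft III: driver → idler → driven is 2 external meshes, 2 reversals → CW.
shaft III → the spindle: external mesh, 1 reversal → CCW.
4 reversals in total — an even number — so the spindle turns the same way as the drive motor.

counterclockwise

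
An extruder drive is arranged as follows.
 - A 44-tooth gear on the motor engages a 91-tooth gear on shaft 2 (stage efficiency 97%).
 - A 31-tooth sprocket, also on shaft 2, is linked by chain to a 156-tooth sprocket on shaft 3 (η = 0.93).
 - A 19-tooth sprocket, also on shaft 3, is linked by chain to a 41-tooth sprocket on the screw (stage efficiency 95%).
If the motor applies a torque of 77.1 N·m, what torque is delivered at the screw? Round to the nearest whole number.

Gear mesh: ratio = 91/44 = 2.0682; torque at shaft 2 = 77.1 × 2.0682 × 0.97 = 154.67 N·m.
Chain: ratio = 156/31 = 5.0323; torque at shaft 3 = 154.67 × 5.0323 × 0.93 = 723.87 N·m.
Chain: ratio = 41/19 = 2.1579; torque at the screw = 723.87 × 2.1579 × 0.95 = 1483.9 N·m.

1484 N·m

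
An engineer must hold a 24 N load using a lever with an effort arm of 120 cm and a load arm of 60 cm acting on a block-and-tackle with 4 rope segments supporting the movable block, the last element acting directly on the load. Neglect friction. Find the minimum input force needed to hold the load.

3 N

Lever MA = effort arm / load arm = 120/60 = 2.
Block-and-tackle MA = number of supporting rope parts = 4.
Combined ideal MA = 2 × 4 = 8.
Effort = load / MA = 24 / 8 = 3 N.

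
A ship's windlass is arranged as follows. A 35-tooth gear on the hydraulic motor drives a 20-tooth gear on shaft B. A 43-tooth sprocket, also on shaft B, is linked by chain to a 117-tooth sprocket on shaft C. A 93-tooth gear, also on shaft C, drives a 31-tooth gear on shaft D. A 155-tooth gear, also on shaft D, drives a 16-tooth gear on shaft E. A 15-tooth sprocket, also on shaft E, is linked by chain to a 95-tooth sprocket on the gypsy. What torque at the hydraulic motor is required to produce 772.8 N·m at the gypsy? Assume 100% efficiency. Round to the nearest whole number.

Overall ratio R = 0.57143 × 2.7209 × 0.33333 × 0.10323 × 6.3333 = 0.33883.
Input torque = output torque / R = 772.8 / 0.33883 = 2280.8 N·m.

2281 N·m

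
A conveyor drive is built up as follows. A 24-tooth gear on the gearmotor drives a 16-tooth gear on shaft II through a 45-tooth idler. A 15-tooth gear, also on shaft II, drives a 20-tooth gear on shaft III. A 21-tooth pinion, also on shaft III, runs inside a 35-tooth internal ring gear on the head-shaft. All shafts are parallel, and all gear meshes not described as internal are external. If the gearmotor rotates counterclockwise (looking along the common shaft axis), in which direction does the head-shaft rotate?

clockwise

the gearmotor → shaft II: driver → idler → driven is 2 external meshes, 2 reversals → CCW.
shaft II → shaft III: external mesh, 1 reversal → CW.
shaft III → the head-shaft: internal mesh, same direction → CW.
3 reversals in total — an odd number — so the head-shaft turns opposite to the gearmotor.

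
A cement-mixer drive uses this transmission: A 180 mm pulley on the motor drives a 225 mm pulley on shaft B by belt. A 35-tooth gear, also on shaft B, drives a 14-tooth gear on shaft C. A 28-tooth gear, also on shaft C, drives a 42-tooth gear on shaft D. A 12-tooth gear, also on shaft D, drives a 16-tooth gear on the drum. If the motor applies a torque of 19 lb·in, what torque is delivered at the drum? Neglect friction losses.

belt 225/180 = 1.25 → τ = 19·1.25 = 23.75 lb·in
gear mesh 14/35 = 0.4 → τ = 23.75·0.4 = 9.5 lb·in
gear mesh 42/28 = 1.5 → τ = 9.5·1.5 = 14.25 lb·in
gear mesh 16/12 = 1.3333 → τ = 14.25·1.3333 = 19 lb·in

19 lb·in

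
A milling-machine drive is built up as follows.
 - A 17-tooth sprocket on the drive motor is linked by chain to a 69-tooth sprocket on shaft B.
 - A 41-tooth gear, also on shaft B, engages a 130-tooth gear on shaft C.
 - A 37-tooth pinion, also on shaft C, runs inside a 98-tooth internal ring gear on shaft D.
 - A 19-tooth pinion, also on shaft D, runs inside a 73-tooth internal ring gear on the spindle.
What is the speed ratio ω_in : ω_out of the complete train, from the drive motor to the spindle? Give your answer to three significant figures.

Each stage contributes driven/driver: chain 69/17 = 4.0588, gear mesh 130/41 = 3.1707, internal gear 98/37 = 2.6486, internal gear 73/19 = 3.8421.
Overall: 4.0588 × 3.1707 × 2.6486 × 3.8421 = 130.96.

131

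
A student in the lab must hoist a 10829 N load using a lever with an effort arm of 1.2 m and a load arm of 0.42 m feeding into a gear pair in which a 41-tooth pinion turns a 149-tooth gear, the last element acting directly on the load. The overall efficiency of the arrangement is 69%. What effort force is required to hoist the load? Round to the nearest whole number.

1511 N

Lever MA = effort arm / load arm = 1.2/0.42 = 2.8571.
Gear pair MA = 149/41 = 3.6341.
Combined ideal MA = 2.8571 × 3.6341 = 10.383.
Actual MA = 10.383 × 0.69 = 7.1645.
Effort = load / actual MA = 10829 / 7.1645 = 1511.5 N.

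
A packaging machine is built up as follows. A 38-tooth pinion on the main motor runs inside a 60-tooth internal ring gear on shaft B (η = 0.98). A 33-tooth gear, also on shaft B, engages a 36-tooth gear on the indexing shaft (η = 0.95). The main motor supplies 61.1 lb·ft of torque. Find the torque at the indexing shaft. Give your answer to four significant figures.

Internal gear: ratio = 60/38 = 1.5789; torque at shaft B = 61.1 × 1.5789 × 0.98 = 94.544 lb·ft.
Gear mesh: ratio = 36/33 = 1.0909; torque at the indexing shaft = 94.544 × 1.0909 × 0.95 = 97.982 lb·ft.

97.98 lb·ft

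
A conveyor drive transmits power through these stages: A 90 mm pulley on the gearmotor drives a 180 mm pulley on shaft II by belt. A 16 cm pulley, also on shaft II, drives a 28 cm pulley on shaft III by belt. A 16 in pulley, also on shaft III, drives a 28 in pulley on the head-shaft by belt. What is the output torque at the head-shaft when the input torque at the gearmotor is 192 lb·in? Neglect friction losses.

belt 180/90 = 2 → τ = 192·2 = 384 lb·in
belt 28/16 = 1.75 → τ = 384·1.75 = 672 lb·in
belt 28/16 = 1.75 → τ = 672·1.75 = 1176 lb·in

1176 lb·in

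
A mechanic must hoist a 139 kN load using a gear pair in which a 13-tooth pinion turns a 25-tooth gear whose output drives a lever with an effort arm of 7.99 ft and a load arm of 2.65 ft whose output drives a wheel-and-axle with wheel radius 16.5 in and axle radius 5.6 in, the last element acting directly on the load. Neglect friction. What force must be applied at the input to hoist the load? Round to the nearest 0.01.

Gear pair MA = 25/13 = 1.9231.
Lever MA = effort arm / load arm = 7.99/2.65 = 3.0151.
Wheel-and-axle MA = R/r = 16.5/5.6 = 2.9464.
Combined ideal MA = 1.9231 × 3.0151 × 2.9464 = 17.084.
Effort = load / MA = 139 / 17.084 = 8.1362 kN.

8.14 kN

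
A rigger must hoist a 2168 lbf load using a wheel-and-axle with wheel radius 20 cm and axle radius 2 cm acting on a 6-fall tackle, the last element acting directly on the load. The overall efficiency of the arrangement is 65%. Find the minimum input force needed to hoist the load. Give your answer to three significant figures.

Wheel-and-axle MA = R/r = 20/2 = 10.
Block-and-tackle MA = number of supporting rope parts = 6.
Combined ideal MA = 10 × 6 = 60.
Actual MA = 60 × 0.65 = 39.
Effort = load / actual MA = 2168 / 39 = 55.59 lbf.

55.6 lbf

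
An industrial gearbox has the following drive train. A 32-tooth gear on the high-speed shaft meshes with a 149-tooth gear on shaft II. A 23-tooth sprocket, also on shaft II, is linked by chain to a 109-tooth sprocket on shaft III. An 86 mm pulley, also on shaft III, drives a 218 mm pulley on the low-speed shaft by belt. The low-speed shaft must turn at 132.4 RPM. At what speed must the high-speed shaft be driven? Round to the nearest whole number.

Overall ratio R = 4.6562 × 4.7391 × 2.5349 = 55.936.
Required input speed = output speed × R = 132.4 × 55.936 = 7406 RPM.

7406 RPM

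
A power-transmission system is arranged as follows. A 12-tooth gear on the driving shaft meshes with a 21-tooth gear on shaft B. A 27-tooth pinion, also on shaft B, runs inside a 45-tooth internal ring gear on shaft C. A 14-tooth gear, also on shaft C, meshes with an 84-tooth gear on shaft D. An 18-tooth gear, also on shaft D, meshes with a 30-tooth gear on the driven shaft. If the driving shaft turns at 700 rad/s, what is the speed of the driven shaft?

gear mesh 21/12 = 1.75 → 700/1.75 = 400 rad/s
internal gear 45/27 = 1.6667 → 400/1.6667 = 240 rad/s
gear mesh 84/14 = 6 → 240/6 = 40 rad/s
gear mesh 30/18 = 1.6667 → 40/1.6667 = 24 rad/s

24 rad/s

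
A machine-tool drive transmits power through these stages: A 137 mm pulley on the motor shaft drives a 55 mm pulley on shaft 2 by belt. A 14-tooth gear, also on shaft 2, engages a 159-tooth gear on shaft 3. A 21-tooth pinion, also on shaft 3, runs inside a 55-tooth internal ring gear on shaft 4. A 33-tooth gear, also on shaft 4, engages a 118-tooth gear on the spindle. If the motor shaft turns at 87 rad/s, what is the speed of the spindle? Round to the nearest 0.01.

2.04 rad/s

the motor shaft → shaft 2 (belt, 55/137): 87 ÷ 0.40146 = 216.71 rad/s
shaft 2 → shaft 3 (gear mesh, 159/14): 216.71 ÷ 11.357 = 19.081 rad/s
shaft 3 → shaft 4 (internal gear, 55/21): 19.081 ÷ 2.619 = 7.2856 rad/s
shaft 4 → the spindle (gear mesh, 118/33): 7.2856 ÷ 3.5758 = 2.0375 rad/s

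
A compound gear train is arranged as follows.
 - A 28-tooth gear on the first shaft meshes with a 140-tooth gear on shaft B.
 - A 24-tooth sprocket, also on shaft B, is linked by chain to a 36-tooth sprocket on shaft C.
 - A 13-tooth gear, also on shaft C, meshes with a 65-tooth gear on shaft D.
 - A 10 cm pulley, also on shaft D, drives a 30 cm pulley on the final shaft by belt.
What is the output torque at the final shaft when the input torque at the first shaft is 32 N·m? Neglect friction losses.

3600 N·m

gear mesh 140/28 = 5 → τ = 32·5 = 160 N·m
chain 36/24 = 1.5 → τ = 160·1.5 = 240 N·m
gear mesh 65/13 = 5 → τ = 240·5 = 1200 N·m
belt 30/10 = 3 → τ = 1200·3 = 3600 N·m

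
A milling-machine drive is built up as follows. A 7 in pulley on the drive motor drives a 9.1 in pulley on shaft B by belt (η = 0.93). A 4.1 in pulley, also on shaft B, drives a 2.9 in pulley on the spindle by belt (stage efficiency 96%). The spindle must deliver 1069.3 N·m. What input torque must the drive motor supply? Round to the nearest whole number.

Overall ratio R = 1.3 × 0.70732 = 0.91951; overall efficiency η = 0.93 × 0.96 = 0.8928.
Input torque = output torque / (R × η) = 1069.3 / (0.91951 × 0.8928) = 1302.5 N·m.

1303 N·m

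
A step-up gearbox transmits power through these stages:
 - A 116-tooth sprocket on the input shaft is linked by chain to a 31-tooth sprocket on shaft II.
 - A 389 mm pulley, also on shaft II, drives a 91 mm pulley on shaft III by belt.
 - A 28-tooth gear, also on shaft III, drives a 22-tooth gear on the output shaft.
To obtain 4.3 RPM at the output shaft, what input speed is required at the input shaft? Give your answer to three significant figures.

0.211 RPM

Overall ratio R = 0.26724 × 0.23393 × 0.78571 = 0.04912.
Required input speed = output speed × R = 4.3 × 0.04912 = 0.21122 RPM.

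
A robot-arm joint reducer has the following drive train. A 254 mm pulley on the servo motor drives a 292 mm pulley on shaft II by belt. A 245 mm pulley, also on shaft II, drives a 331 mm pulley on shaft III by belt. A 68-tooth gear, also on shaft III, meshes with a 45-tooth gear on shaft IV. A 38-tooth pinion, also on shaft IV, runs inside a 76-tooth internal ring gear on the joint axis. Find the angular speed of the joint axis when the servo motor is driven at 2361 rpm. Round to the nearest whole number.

the servo motor → shaft II (belt, 292/254): 2361 ÷ 1.1496 = 2053.7 rpm
shaft II → shaft III (belt, 331/245): 2053.7 ÷ 1.351 = 1520.1 rpm
shaft III → shaft IV (gear mesh, 45/68): 1520.1 ÷ 0.66176 = 2297.1 rpm
shaft IV → the joint axis (internal gear, 76/38): 2297.1 ÷ 2 = 1148.6 rpm

1149 rpm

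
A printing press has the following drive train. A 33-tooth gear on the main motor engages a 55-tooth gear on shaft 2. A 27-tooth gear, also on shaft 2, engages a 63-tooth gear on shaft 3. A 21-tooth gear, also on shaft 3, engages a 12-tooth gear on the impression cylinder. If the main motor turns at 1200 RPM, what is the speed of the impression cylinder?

gear mesh 55/33 = 1.6667 → 1200/1.6667 = 720 RPM
gear mesh 63/27 = 2.3333 → 720/2.3333 = 308.57 RPM
gear mesh 12/21 = 0.57143 → 308.57/0.57143 = 540 RPM

540 RPM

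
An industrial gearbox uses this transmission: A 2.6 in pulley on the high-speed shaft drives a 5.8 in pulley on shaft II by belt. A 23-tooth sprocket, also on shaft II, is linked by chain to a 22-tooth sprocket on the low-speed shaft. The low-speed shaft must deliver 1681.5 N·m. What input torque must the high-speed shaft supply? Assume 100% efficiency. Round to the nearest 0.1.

Overall ratio R = 2.2308 × 0.95652 = 2.1338.
Input torque = output torque / R = 1681.5 / 2.1338 = 788.04 N·m.

788.0 N·m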